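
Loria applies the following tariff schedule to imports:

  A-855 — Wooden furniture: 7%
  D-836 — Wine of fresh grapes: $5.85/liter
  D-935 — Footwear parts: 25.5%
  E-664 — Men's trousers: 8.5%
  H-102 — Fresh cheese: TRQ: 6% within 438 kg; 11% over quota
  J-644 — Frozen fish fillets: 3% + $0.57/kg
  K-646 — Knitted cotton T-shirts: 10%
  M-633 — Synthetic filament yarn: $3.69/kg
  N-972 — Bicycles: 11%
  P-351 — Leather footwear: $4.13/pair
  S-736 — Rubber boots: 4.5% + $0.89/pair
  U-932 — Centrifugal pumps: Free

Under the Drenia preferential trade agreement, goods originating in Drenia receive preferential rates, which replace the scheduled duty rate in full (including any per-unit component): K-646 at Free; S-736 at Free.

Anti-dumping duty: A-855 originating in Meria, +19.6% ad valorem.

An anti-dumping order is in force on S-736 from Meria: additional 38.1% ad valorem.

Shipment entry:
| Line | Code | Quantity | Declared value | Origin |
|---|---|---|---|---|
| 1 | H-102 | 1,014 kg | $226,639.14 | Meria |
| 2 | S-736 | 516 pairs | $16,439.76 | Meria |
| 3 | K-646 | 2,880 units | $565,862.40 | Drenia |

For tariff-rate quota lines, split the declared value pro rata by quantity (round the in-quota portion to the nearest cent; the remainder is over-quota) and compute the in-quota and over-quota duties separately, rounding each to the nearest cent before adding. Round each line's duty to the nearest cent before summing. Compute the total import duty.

Line 1 (H-102, Meria, 1,014 kg, $226,639.14):
Code H-102 is under a tariff-rate quota (threshold 438 kg). In-quota: 438 kg at 6%; over-quota: 576 kg at 11%.
Pro-rata value split: in-quota = $226,639.14 × 438/1,014 = $97,897.38; over-quota = $226,639.14 − $97,897.38 = $128,741.76.
In-quota duty = $97,897.38 × 6% = $5,873.84. Over-quota duty = $128,741.76 × 11% = $14,161.59.
Line duty = $5,873.84 + $14,161.59 = $20,035.43.
Line 2 (S-736, Meria, 516 pairs, $16,439.76):
Base rate for S-736 is 4.5% + $0.89/pair.
S-736 has an FTA preferential rate, but origin Meria is not Drenia; base rate stands.
Additional duty on S-736 from Meria: +38.1%. Applied ad valorem rate: 4.5% + 38.1% = 42.6%.
Duty = $16,439.76 × 42.6% + 516 × $0.89 = $7,462.58.
Line 3 (K-646, Drenia, 2,880 units, $565,862.40):
Base rate for K-646 is 10%.
Origin Drenia qualifies under the Loria–Drenia agreement and K-646 is covered: preferential rate Free applies instead.
Duty = $565,862.40 × 0% = $0.00.
Total = $20,035.43 + $7,462.58 + $0.00 = $27,498.01.

$27,498.01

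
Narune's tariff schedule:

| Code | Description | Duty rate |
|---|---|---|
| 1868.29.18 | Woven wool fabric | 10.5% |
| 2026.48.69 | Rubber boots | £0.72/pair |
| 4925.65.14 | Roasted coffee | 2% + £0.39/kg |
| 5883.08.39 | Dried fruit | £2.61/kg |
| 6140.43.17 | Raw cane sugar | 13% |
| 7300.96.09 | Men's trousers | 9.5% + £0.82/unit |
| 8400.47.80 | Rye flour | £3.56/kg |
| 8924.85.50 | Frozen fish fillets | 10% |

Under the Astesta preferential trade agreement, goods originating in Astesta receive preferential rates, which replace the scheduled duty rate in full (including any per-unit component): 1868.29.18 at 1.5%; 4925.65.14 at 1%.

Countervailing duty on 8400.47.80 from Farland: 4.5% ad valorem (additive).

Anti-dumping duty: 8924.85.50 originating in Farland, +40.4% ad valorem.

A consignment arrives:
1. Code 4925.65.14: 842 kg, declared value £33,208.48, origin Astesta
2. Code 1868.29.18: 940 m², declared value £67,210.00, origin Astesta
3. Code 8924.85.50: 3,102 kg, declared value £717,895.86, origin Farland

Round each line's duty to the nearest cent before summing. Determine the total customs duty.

Line 1 (4925.65.14, Astesta, 842 kg, £33,208.48):
Base rate for 4925.65.14 is 2% + £0.39/kg.
Origin Astesta qualifies under the Narune–Astesta agreement and 4925.65.14 is covered: preferential rate 1% applies instead.
Duty = £33,208.48 × 1% = £332.08.
Line 2 (1868.29.18, Astesta, 940 m², £67,210.00):
Base rate for 1868.29.18 is 10.5%.
Origin Astesta qualifies under the Narune–Astesta agreement and 1868.29.18 is covered: preferential rate 1.5% applies instead.
Duty = £67,210.00 × 1.5% = £1,008.15.
Line 3 (8924.85.50, Farland, 3,102 kg, £717,895.86):
Base rate for 8924.85.50 is 10%.
Additional duty on 8924.85.50 from Farland: +40.4%. Applied ad valorem rate: 10% + 40.4% = 50.4%.
Duty = £717,895.86 × 50.4% = £361,819.51.
Total = £332.08 + £1,008.15 + £361,819.51 = £363,159.74.

£363,159.74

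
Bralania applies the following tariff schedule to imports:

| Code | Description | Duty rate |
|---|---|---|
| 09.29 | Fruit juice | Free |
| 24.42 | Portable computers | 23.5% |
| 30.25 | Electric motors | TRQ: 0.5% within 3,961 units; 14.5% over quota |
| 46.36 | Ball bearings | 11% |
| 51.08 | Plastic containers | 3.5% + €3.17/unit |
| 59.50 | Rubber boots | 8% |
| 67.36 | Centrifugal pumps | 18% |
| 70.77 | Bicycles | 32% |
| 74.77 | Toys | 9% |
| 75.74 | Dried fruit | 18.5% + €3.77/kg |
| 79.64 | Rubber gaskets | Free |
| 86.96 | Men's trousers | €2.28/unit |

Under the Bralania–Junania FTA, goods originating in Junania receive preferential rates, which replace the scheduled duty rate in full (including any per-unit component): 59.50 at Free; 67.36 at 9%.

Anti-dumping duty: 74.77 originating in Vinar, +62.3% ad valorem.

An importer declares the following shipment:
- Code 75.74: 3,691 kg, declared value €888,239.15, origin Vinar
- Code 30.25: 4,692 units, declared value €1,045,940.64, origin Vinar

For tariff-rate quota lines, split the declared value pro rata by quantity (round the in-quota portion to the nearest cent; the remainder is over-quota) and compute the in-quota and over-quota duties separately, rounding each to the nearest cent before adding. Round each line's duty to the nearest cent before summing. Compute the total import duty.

Line 1 (75.74, Vinar, 3,691 kg, €888,239.15):
Base rate for 75.74 is 18.5% + €3.77/kg.
Duty = €888,239.15 × 18.5% + 3,691 × €3.77 = €178,239.31.
Line 2 (30.25, Vinar, 4,692 units, €1,045,940.64):
Code 30.25 is under a tariff-rate quota (threshold 3,961 units). In-quota: 3,961 units at 0.5%; over-quota: 731 units at 14.5%.
Pro-rata value split: in-quota = €1,045,940.64 × 3,961/4,692 = €882,986.12; over-quota = €1,045,940.64 − €882,986.12 = €162,954.52.
In-quota duty = €882,986.12 × 0.5% = €4,414.93. Over-quota duty = €162,954.52 × 14.5% = €23,628.41.
Line duty = €4,414.93 + €23,628.41 = €28,043.34.
Total = €178,239.31 + €28,043.34 = €206,282.65.

€206,282.65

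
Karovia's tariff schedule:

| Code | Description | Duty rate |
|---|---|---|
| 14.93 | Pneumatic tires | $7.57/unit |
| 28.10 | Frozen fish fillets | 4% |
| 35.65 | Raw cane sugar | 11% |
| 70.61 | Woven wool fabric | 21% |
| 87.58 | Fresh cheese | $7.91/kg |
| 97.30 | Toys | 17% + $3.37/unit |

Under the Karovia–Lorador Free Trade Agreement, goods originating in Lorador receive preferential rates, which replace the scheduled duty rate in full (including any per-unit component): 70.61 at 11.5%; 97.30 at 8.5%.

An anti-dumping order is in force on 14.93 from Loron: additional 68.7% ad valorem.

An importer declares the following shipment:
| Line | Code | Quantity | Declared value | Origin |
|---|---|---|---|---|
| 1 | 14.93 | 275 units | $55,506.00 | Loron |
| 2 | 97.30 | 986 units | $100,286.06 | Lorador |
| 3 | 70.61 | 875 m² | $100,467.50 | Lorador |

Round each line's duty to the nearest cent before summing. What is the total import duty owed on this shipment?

$60,292.45

Line 1 (14.93, Loron, 275 units, $55,506.00):
Base rate for 14.93 is $7.57/unit.
Additional duty on 14.93 from Loron: +68.7% ad valorem. Applied ad valorem rate = 68.7%.
Duty = $55,506.00 × 68.7% + 275 × $7.57 = $40,214.37.
Line 2 (97.30, Lorador, 986 units, $100,286.06):
Base rate for 97.30 is 17% + $3.37/unit.
Origin Lorador qualifies under the Karovia–Lorador agreement and 97.30 is covered: preferential rate 8.5% applies instead.
Duty = $100,286.06 × 8.5% = $8,524.32.
Line 3 (70.61, Lorador, 875 m², $100,467.50):
Base rate for 70.61 is 21%.
Origin Lorador qualifies under the Karovia–Lorador agreement and 70.61 is covered: preferential rate 11.5% applies instead.
Duty = $100,467.50 × 11.5% = $11,553.76.
Total = $40,214.37 + $8,524.32 + $11,553.76 = $60,292.45.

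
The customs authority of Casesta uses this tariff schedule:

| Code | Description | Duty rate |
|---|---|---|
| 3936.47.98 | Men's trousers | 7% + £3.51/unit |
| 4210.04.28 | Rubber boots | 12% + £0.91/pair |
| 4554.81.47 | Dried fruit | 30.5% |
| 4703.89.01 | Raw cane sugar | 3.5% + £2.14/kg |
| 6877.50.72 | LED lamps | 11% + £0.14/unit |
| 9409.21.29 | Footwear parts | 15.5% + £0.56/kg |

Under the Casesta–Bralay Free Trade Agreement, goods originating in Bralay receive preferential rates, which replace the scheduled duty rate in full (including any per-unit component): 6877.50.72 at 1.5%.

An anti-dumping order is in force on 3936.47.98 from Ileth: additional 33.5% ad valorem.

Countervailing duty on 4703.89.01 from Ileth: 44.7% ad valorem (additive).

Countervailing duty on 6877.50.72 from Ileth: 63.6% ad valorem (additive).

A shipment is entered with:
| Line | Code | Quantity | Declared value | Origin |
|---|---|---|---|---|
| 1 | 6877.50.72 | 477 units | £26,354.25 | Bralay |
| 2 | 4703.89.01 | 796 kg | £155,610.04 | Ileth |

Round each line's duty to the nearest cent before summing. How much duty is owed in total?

Line 1 (6877.50.72, Bralay, 477 units, £26,354.25):
Base rate for 6877.50.72 is 11% + £0.14/unit.
Origin Bralay qualifies under the Casesta–Bralay agreement and 6877.50.72 is covered: preferential rate 1.5% applies instead.
The additional-duty order on 6877.50.72 targets Ileth, not Bralay; it does not apply.
Duty = £26,354.25 × 1.5% = £395.31.
Line 2 (4703.89.01, Ileth, 796 kg, £155,610.04):
Base rate for 4703.89.01 is 3.5% + £2.14/kg.
Additional duty on 4703.89.01 from Ileth: +44.7%. Applied ad valorem rate: 3.5% + 44.7% = 48.2%.
Duty = £155,610.04 × 48.2% + 796 × £2.14 = £76,707.48.
Total = £395.31 + £76,707.48 = £77,102.79.

£77,102.79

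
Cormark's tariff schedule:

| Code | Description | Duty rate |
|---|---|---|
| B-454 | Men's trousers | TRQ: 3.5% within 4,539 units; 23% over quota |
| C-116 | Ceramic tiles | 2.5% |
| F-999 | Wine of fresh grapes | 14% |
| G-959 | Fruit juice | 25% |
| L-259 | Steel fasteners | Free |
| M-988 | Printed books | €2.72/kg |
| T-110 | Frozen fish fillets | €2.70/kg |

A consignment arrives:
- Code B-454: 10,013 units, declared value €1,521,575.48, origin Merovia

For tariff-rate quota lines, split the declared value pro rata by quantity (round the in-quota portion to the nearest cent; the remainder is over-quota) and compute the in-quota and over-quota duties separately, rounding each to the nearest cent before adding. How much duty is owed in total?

Line 1 (B-454, Merovia, 10,013 units, €1,521,575.48):
Code B-454 is under a tariff-rate quota (threshold 4,539 units). In-quota: 4,539 units at 3.5%; over-quota: 5,474 units at 23%.
Pro-rata value split: in-quota = €1,521,575.48 × 4,539/10,013 = €689,746.44; over-quota = €1,521,575.48 − €689,746.44 = €831,829.04.
In-quota duty = €689,746.44 × 3.5% = €24,141.13. Over-quota duty = €831,829.04 × 23% = €191,320.68.
Line duty = €24,141.13 + €191,320.68 = €215,461.81.

€215,461.81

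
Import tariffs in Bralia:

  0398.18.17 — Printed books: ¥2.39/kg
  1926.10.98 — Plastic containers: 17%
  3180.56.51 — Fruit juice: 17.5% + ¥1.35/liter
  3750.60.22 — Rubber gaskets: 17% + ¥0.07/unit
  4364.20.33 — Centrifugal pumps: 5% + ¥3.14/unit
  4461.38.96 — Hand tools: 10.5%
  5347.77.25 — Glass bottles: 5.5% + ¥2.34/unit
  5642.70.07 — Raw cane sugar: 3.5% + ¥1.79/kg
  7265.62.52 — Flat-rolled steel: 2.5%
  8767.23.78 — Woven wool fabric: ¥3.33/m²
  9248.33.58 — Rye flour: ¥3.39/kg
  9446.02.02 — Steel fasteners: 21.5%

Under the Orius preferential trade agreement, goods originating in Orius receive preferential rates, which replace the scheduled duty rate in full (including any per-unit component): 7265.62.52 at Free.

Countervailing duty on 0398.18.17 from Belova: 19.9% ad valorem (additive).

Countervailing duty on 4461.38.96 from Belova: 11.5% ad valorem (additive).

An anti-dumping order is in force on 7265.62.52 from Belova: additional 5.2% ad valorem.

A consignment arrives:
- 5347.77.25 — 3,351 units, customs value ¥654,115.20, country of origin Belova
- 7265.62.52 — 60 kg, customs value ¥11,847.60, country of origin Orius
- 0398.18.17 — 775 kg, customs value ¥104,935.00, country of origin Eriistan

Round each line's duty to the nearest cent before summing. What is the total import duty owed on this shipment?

Line 1 (5347.77.25, Belova, 3,351 units, ¥654,115.20):
Base rate for 5347.77.25 is 5.5% + ¥2.34/unit.
Duty = ¥654,115.20 × 5.5% + 3,351 × ¥2.34 = ¥43,817.68.
Line 2 (7265.62.52, Orius, 60 kg, ¥11,847.60):
Base rate for 7265.62.52 is 2.5%.
Origin Orius qualifies under the Bralia–Orius agreement and 7265.62.52 is covered: preferential rate Free applies instead.
The additional-duty order on 7265.62.52 targets Belova, not Orius; it does not apply.
Duty = ¥11,847.60 × 0% = ¥0.00.
Line 3 (0398.18.17, Eriistan, 775 kg, ¥104,935.00):
Base rate for 0398.18.17 is ¥2.39/kg.
The additional-duty order on 0398.18.17 targets Belova, not Eriistan; it does not apply.
Duty = 775 × ¥2.39 = ¥1,852.25.
Total = ¥43,817.68 + ¥0.00 + ¥1,852.25 = ¥45,669.93.

¥45,669.93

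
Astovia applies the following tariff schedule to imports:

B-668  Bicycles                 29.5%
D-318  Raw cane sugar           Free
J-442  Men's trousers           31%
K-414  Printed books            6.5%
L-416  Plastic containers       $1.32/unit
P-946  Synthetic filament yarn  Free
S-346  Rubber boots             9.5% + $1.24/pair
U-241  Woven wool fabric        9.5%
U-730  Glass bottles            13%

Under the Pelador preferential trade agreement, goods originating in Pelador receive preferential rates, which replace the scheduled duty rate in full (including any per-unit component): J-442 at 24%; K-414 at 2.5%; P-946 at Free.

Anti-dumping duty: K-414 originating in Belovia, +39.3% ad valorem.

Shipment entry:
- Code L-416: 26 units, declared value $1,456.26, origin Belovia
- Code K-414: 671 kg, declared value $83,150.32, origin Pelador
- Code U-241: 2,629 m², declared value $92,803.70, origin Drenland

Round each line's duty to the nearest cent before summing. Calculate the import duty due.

$10,929.43

Line 1 (L-416, Belovia, 26 units, $1,456.26):
Base rate for L-416 is $1.32/unit.
Duty = 26 × $1.32 = $34.32.
Line 2 (K-414, Pelador, 671 kg, $83,150.32):
Base rate for K-414 is 6.5%.
Origin Pelador qualifies under the Astovia–Pelador agreement and K-414 is covered: preferential rate 2.5% applies instead.
The additional-duty order on K-414 targets Belovia, not Pelador; it does not apply.
Duty = $83,150.32 × 2.5% = $2,078.76.
Line 3 (U-241, Drenland, 2,629 m², $92,803.70):
Base rate for U-241 is 9.5%.
Duty = $92,803.70 × 9.5% = $8,816.35.
Total = $34.32 + $2,078.76 + $8,816.35 = $10,929.43.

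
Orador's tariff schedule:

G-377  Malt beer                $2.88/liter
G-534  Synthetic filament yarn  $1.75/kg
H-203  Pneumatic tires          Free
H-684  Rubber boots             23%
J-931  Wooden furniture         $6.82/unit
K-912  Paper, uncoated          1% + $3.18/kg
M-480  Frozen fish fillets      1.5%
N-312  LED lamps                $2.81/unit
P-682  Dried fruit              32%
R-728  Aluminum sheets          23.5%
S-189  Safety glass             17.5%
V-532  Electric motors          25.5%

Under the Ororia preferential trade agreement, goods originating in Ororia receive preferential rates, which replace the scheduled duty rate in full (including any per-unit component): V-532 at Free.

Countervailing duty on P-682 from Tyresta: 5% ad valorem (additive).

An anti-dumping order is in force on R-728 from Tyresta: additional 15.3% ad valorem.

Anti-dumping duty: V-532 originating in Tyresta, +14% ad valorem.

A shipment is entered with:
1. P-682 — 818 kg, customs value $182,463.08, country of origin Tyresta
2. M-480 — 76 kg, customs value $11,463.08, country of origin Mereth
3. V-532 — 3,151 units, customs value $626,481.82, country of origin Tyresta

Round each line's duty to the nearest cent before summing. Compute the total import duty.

$315,143.61

Line 1 (P-682, Tyresta, 818 kg, $182,463.08):
Base rate for P-682 is 32%.
Additional duty on P-682 from Tyresta: +5%. Applied ad valorem rate: 32% + 5% = 37%.
Duty = $182,463.08 × 37% = $67,511.34.
Line 2 (M-480, Mereth, 76 kg, $11,463.08):
Base rate for M-480 is 1.5%.
Duty = $11,463.08 × 1.5% = $171.95.
Line 3 (V-532, Tyresta, 3,151 units, $626,481.82):
Base rate for V-532 is 25.5%.
V-532 has an FTA preferential rate, but origin Tyresta is not Ororia; base rate stands.
Additional duty on V-532 from Tyresta: +14%. Applied ad valorem rate: 25.5% + 14% = 39.5%.
Duty = $626,481.82 × 39.5% = $247,460.32.
Total = $67,511.34 + $171.95 + $247,460.32 = $315,143.61.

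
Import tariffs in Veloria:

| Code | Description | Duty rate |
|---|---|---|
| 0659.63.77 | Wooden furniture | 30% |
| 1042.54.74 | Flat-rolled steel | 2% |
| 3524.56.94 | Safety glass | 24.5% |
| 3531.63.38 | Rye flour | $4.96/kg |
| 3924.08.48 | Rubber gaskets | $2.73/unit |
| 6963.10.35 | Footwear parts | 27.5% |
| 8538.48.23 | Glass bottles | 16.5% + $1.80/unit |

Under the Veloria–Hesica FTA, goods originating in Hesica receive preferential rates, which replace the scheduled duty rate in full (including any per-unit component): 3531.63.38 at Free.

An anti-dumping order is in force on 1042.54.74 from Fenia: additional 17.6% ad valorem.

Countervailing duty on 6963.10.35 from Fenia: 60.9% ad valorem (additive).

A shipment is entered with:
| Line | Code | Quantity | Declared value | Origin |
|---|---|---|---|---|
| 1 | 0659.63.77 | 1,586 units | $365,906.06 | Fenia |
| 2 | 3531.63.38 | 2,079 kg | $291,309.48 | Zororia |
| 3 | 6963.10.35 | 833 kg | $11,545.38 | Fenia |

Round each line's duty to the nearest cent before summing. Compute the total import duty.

$130,289.78

Line 1 (0659.63.77, Fenia, 1,586 units, $365,906.06):
Base rate for 0659.63.77 is 30%.
Duty = $365,906.06 × 30% = $109,771.82.
Line 2 (3531.63.38, Zororia, 2,079 kg, $291,309.48):
Base rate for 3531.63.38 is $4.96/kg.
3531.63.38 has an FTA preferential rate, but origin Zororia is not Hesica; base rate stands.
Duty = 2,079 × $4.96 = $10,311.84.
Line 3 (6963.10.35, Fenia, 833 kg, $11,545.38):
Base rate for 6963.10.35 is 27.5%.
Additional duty on 6963.10.35 from Fenia: +60.9%. Applied ad valorem rate: 27.5% + 60.9% = 88.4%.
Duty = $11,545.38 × 88.4% = $10,206.12.
Total = $109,771.82 + $10,311.84 + $10,206.12 = $130,289.78.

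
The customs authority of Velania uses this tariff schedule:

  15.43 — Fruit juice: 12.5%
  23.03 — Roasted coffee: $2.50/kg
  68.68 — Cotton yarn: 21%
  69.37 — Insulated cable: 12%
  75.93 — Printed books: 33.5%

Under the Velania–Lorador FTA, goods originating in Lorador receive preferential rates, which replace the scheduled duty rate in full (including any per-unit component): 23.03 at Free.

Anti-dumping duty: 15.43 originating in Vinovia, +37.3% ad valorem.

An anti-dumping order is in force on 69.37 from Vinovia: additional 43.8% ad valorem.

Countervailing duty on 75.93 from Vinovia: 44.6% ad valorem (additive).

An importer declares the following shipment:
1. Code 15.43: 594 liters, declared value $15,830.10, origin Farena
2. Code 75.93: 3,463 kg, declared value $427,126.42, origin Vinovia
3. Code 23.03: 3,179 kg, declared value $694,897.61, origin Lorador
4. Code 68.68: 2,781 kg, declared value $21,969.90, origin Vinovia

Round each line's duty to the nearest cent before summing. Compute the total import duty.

Line 1 (15.43, Farena, 594 liters, $15,830.10):
Base rate for 15.43 is 12.5%.
The additional-duty order on 15.43 targets Vinovia, not Farena; it does not apply.
Duty = $15,830.10 × 12.5% = $1,978.76.
Line 2 (75.93, Vinovia, 3,463 kg, $427,126.42):
Base rate for 75.93 is 33.5%.
Additional duty on 75.93 from Vinovia: +44.6%. Applied ad valorem rate: 33.5% + 44.6% = 78.1%.
Duty = $427,126.42 × 78.1% = $333,585.73.
Line 3 (23.03, Lorador, 3,179 kg, $694,897.61):
Base rate for 23.03 is $2.50/kg.
Origin Lorador qualifies under the Velania–Lorador agreement and 23.03 is covered: preferential rate Free applies instead.
Duty = $694,897.61 × 0% = $0.00.
Line 4 (68.68, Vinovia, 2,781 kg, $21,969.90):
Base rate for 68.68 is 21%.
Duty = $21,969.90 × 21% = $4,613.68.
Total = $1,978.76 + $333,585.73 + $0.00 + $4,613.68 = $340,178.17.

$340,178.17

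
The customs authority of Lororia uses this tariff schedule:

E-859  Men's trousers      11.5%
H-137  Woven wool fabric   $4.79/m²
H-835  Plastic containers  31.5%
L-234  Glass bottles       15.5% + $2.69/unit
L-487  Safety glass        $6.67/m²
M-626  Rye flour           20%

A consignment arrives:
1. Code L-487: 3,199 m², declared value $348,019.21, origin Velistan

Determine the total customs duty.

Line 1 (L-487, Velistan, 3,199 m², $348,019.21):
Base rate for L-487 is $6.67/m².
Duty = 3,199 × $6.67 = $21,337.33.

$21,337.33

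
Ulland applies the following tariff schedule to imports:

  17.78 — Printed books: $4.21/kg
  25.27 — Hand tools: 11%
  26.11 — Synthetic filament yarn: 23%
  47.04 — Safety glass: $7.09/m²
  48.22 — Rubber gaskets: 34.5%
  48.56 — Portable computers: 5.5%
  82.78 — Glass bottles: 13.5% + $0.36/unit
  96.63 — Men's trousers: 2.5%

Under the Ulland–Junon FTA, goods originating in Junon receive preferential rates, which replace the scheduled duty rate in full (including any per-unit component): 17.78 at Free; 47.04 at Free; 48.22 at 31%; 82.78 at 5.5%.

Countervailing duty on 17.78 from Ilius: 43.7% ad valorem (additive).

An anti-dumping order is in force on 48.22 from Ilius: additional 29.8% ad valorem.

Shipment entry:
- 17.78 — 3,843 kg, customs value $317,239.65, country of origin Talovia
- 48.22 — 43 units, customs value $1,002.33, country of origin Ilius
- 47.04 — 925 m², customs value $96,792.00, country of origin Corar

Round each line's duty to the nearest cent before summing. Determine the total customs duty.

Line 1 (17.78, Talovia, 3,843 kg, $317,239.65):
Base rate for 17.78 is $4.21/kg.
17.78 has an FTA preferential rate, but origin Talovia is not Junon; base rate stands.
The additional-duty order on 17.78 targets Ilius, not Talovia; it does not apply.
Duty = 3,843 × $4.21 = $16,179.03.
Line 2 (48.22, Ilius, 43 units, $1,002.33):
Base rate for 48.22 is 34.5%.
48.22 has an FTA preferential rate, but origin Ilius is not Junon; base rate stands.
Additional duty on 48.22 from Ilius: +29.8%. Applied ad valorem rate: 34.5% + 29.8% = 64.3%.
Duty = $1,002.33 × 64.3% = $644.50.
Line 3 (47.04, Corar, 925 m², $96,792.00):
Base rate for 47.04 is $7.09/m².
47.04 has an FTA preferential rate, but origin Corar is not Junon; base rate stands.
Duty = 925 × $7.09 = $6,558.25.
Total = $16,179.03 + $644.50 + $6,558.25 = $23,381.78.

$23,381.78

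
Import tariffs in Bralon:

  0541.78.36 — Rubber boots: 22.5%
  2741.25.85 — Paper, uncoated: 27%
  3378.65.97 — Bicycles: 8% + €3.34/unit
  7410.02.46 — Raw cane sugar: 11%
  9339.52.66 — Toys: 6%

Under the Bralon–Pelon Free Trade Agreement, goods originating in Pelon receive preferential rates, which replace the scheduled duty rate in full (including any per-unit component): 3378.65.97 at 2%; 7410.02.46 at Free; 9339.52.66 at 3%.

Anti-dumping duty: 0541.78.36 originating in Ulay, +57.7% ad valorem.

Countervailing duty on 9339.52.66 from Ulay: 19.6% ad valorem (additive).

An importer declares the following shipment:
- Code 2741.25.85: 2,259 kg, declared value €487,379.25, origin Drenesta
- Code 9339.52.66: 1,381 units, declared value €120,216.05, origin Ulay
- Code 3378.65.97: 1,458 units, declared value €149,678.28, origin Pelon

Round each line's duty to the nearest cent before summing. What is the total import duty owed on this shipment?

€165,361.28

Line 1 (2741.25.85, Drenesta, 2,259 kg, €487,379.25):
Base rate for 2741.25.85 is 27%.
Duty = €487,379.25 × 27% = €131,592.40.
Line 2 (9339.52.66, Ulay, 1,381 units, €120,216.05):
Base rate for 9339.52.66 is 6%.
9339.52.66 has an FTA preferential rate, but origin Ulay is not Pelon; base rate stands.
Additional duty on 9339.52.66 from Ulay: +19.6%. Applied ad valorem rate: 6% + 19.6% = 25.6%.
Duty = €120,216.05 × 25.6% = €30,775.31.
Line 3 (3378.65.97, Pelon, 1,458 units, €149,678.28):
Base rate for 3378.65.97 is 8% + €3.34/unit.
Origin Pelon qualifies under the Bralon–Pelon agreement and 3378.65.97 is covered: preferential rate 2% applies instead.
Duty = €149,678.28 × 2% = €2,993.57.
Total = €131,592.40 + €30,775.31 + €2,993.57 = €165,361.28.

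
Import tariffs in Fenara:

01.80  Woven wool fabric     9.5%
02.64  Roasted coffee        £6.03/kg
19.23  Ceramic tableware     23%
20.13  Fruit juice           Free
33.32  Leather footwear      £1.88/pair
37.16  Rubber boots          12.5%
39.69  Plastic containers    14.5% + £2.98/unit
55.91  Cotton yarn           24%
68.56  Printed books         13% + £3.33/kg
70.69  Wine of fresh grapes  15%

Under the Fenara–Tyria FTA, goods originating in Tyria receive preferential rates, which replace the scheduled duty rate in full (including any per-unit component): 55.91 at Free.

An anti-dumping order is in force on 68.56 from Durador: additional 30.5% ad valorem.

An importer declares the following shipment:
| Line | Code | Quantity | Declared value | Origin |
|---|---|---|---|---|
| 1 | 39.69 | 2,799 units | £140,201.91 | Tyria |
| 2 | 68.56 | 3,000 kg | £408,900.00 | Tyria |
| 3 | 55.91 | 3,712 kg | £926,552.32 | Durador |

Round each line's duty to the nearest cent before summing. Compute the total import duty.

£314,189.86

Line 1 (39.69, Tyria, 2,799 units, £140,201.91):
Base rate for 39.69 is 14.5% + £2.98/unit.
Origin Tyria is the FTA partner but 39.69 is not on the preference list; base rate stands.
Duty = £140,201.91 × 14.5% + 2,799 × £2.98 = £28,670.30.
Line 2 (68.56, Tyria, 3,000 kg, £408,900.00):
Base rate for 68.56 is 13% + £3.33/kg.
Origin Tyria is the FTA partner but 68.56 is not on the preference list; base rate stands.
The additional-duty order on 68.56 targets Durador, not Tyria; it does not apply.
Duty = £408,900.00 × 13% + 3,000 × £3.33 = £63,147.00.
Line 3 (55.91, Durador, 3,712 kg, £926,552.32):
Base rate for 55.91 is 24%.
55.91 has an FTA preferential rate, but origin Durador is not Tyria; base rate stands.
Duty = £926,552.32 × 24% = £222,372.56.
Total = £28,670.30 + £63,147.00 + £222,372.56 = £314,189.86.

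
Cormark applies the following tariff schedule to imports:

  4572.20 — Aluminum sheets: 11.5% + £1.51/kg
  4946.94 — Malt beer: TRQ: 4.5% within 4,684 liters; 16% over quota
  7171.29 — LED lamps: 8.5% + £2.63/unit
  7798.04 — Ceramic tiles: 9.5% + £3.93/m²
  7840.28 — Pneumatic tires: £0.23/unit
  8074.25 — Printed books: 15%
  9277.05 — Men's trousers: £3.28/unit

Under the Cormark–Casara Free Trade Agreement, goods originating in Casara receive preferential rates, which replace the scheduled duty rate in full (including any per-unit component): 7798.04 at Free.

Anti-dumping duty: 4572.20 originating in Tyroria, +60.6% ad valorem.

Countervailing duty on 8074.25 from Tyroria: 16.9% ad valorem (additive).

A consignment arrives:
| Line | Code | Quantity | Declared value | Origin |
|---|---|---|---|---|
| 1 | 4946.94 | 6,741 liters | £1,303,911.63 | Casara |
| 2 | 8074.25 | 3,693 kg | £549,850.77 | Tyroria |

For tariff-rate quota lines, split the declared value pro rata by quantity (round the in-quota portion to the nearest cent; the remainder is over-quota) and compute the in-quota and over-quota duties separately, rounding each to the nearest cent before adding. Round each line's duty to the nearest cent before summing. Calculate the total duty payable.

£279,835.26

Line 1 (4946.94, Casara, 6,741 liters, £1,303,911.63):
Code 4946.94 is under a tariff-rate quota (threshold 4,684 liters). In-quota: 4,684 liters at 4.5%; over-quota: 2,057 liters at 16%.
Pro-rata value split: in-quota = £1,303,911.63 × 4,684/6,741 = £906,026.12; over-quota = £1,303,911.63 − £906,026.12 = £397,885.51.
In-quota duty = £906,026.12 × 4.5% = £40,771.18. Over-quota duty = £397,885.51 × 16% = £63,661.68.
Line duty = £40,771.18 + £63,661.68 = £104,432.86.
Line 2 (8074.25, Tyroria, 3,693 kg, £549,850.77):
Base rate for 8074.25 is 15%.
Additional duty on 8074.25 from Tyroria: +16.9%. Applied ad valorem rate: 15% + 16.9% = 31.9%.
Duty = £549,850.77 × 31.9% = £175,402.40.
Total = £104,432.86 + £175,402.40 = £279,835.26.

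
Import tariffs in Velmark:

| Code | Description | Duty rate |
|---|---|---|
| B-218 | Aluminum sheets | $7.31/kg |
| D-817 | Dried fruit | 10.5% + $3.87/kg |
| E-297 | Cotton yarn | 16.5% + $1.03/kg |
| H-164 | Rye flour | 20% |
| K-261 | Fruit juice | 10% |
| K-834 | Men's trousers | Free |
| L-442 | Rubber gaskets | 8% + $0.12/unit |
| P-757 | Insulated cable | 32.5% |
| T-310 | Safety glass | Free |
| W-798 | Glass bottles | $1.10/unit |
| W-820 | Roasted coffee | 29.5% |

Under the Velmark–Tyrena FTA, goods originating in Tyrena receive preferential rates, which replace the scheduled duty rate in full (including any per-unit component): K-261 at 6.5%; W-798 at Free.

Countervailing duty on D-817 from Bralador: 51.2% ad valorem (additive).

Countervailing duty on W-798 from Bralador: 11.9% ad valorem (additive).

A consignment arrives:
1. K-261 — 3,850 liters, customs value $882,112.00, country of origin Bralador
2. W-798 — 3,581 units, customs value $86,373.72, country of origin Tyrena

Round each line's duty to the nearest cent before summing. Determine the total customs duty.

Line 1 (K-261, Bralador, 3,850 liters, $882,112.00):
Base rate for K-261 is 10%.
K-261 has an FTA preferential rate, but origin Bralador is not Tyrena; base rate stands.
Duty = $882,112.00 × 10% = $88,211.20.
Line 2 (W-798, Tyrena, 3,581 units, $86,373.72):
Base rate for W-798 is $1.10/unit.
Origin Tyrena qualifies under the Velmark–Tyrena agreement and W-798 is covered: preferential rate Free applies instead.
The additional-duty order on W-798 targets Bralador, not Tyrena; it does not apply.
Duty = $86,373.72 × 0% = $0.00.
Total = $88,211.20 + $0.00 = $88,211.20.

$88,211.20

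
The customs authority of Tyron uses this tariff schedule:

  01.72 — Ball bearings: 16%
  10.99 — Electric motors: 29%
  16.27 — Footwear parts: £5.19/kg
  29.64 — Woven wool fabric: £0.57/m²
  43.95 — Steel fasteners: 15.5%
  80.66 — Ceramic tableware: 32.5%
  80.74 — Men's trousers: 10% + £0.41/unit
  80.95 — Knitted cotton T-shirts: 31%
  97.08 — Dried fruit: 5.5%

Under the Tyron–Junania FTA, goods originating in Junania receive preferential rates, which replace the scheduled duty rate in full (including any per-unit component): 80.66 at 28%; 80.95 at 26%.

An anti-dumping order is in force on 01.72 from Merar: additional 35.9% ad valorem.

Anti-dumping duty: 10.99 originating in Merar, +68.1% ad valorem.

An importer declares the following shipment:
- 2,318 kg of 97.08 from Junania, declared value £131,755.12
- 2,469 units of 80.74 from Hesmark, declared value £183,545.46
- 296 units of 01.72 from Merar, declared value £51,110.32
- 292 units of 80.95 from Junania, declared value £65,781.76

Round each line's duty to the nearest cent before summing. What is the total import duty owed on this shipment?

Line 1 (97.08, Junania, 2,318 kg, £131,755.12):
Base rate for 97.08 is 5.5%.
Origin Junania is the FTA partner but 97.08 is not on the preference list; base rate stands.
Duty = £131,755.12 × 5.5% = £7,246.53.
Line 2 (80.74, Hesmark, 2,469 units, £183,545.46):
Base rate for 80.74 is 10% + £0.41/unit.
Duty = £183,545.46 × 10% + 2,469 × £0.41 = £19,366.84.
Line 3 (01.72, Merar, 296 units, £51,110.32):
Base rate for 01.72 is 16%.
Additional duty on 01.72 from Merar: +35.9%. Applied ad valorem rate: 16% + 35.9% = 51.9%.
Duty = £51,110.32 × 51.9% = £26,526.26.
Line 4 (80.95, Junania, 292 units, £65,781.76):
Base rate for 80.95 is 31%.
Origin Junania qualifies under the Tyron–Junania agreement and 80.95 is covered: preferential rate 26% applies instead.
Duty = £65,781.76 × 26% = £17,103.26.
Total = £7,246.53 + £19,366.84 + £26,526.26 + £17,103.26 = £70,242.89.

£70,242.89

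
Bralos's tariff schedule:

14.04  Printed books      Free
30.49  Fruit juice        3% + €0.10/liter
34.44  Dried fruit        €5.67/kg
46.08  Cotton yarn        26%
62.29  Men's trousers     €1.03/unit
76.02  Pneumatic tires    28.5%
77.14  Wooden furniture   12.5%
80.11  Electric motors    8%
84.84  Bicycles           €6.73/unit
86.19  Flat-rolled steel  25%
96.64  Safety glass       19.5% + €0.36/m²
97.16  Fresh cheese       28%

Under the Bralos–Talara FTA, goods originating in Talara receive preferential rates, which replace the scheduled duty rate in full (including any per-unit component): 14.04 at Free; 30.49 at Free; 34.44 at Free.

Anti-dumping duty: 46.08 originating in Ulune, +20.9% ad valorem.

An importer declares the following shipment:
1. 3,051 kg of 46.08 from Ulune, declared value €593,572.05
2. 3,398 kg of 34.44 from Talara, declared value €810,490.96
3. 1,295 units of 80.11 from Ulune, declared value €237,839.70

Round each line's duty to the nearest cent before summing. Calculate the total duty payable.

€297,412.47

Line 1 (46.08, Ulune, 3,051 kg, €593,572.05):
Base rate for 46.08 is 26%.
Additional duty on 46.08 from Ulune: +20.9%. Applied ad valorem rate: 26% + 20.9% = 46.9%.
Duty = €593,572.05 × 46.9% = €278,385.29.
Line 2 (34.44, Talara, 3,398 kg, €810,490.96):
Base rate for 34.44 is €5.67/kg.
Origin Talara qualifies under the Bralos–Talara agreement and 34.44 is covered: preferential rate Free applies instead.
Duty = €810,490.96 × 0% = €0.00.
Line 3 (80.11, Ulune, 1,295 units, €237,839.70):
Base rate for 80.11 is 8%.
Duty = €237,839.70 × 8% = €19,027.18.
Total = €278,385.29 + €0.00 + €19,027.18 = €297,412.47.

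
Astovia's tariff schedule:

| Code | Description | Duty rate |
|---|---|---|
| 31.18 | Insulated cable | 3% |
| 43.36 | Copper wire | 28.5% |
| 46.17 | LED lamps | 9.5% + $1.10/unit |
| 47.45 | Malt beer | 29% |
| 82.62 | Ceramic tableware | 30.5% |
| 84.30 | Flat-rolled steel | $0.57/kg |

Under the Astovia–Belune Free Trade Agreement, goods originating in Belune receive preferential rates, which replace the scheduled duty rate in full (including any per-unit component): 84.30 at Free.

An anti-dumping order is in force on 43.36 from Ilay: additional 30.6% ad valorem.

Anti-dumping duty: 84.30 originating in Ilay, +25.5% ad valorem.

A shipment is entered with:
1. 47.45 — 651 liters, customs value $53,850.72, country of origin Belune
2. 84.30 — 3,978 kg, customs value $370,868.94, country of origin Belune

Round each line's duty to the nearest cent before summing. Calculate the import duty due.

Line 1 (47.45, Belune, 651 liters, $53,850.72):
Base rate for 47.45 is 29%.
Origin Belune is the FTA partner but 47.45 is not on the preference list; base rate stands.
Duty = $53,850.72 × 29% = $15,616.71.
Line 2 (84.30, Belune, 3,978 kg, $370,868.94):
Base rate for 84.30 is $0.57/kg.
Origin Belune qualifies under the Astovia–Belune agreement and 84.30 is covered: preferential rate Free applies instead.
The additional-duty order on 84.30 targets Ilay, not Belune; it does not apply.
Duty = $370,868.94 × 0% = $0.00.
Total = $15,616.71 + $0.00 = $15,616.71.

$15,616.71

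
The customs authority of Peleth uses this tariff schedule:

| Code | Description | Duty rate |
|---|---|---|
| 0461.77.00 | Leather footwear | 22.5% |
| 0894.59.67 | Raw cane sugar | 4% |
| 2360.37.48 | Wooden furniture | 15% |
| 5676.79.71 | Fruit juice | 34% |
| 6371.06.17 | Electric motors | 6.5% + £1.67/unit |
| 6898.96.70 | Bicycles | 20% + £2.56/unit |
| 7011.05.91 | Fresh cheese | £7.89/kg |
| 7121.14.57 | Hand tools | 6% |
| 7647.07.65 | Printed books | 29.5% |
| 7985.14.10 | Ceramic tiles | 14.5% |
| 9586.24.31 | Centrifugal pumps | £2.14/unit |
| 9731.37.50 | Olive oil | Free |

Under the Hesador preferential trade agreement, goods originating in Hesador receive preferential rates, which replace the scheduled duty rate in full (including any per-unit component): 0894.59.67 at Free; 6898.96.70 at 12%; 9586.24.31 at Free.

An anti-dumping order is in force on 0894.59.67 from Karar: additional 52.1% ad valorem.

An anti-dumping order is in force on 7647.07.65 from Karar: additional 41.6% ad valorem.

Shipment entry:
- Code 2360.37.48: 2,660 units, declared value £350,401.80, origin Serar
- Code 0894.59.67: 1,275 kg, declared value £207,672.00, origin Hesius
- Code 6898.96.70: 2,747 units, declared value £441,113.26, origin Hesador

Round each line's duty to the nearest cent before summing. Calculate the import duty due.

£113,800.74

Line 1 (2360.37.48, Serar, 2,660 units, £350,401.80):
Base rate for 2360.37.48 is 15%.
Duty = £350,401.80 × 15% = £52,560.27.
Line 2 (0894.59.67, Hesius, 1,275 kg, £207,672.00):
Base rate for 0894.59.67 is 4%.
0894.59.67 has an FTA preferential rate, but origin Hesius is not Hesador; base rate stands.
The additional-duty order on 0894.59.67 targets Karar, not Hesius; it does not apply.
Duty = £207,672.00 × 4% = £8,306.88.
Line 3 (6898.96.70, Hesador, 2,747 units, £441,113.26):
Base rate for 6898.96.70 is 20% + £2.56/unit.
Origin Hesador qualifies under the Peleth–Hesador agreement and 6898.96.70 is covered: preferential rate 12% applies instead.
Duty = £441,113.26 × 12% = £52,933.59.
Total = £52,560.27 + £8,306.88 + £52,933.59 = £113,800.74.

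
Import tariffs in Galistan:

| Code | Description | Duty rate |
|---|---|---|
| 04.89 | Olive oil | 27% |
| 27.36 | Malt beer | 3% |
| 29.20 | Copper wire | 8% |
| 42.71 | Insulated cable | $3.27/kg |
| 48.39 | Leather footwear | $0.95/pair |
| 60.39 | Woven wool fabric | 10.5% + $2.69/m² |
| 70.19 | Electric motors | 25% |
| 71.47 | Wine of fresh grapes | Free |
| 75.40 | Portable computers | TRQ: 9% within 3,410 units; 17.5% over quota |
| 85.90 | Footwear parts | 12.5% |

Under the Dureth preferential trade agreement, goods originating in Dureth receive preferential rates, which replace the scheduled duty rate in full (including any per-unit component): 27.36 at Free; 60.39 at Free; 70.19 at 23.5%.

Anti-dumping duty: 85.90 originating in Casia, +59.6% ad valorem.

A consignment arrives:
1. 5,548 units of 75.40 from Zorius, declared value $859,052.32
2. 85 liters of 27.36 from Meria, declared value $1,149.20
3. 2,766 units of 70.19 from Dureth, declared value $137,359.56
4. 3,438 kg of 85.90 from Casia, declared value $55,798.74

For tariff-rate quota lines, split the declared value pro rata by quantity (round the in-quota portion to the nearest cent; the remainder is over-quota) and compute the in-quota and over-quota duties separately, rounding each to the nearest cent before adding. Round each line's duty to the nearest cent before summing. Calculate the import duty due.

$177,998.66

Line 1 (75.40, Zorius, 5,548 units, $859,052.32):
Code 75.40 is under a tariff-rate quota (threshold 3,410 units). In-quota: 3,410 units at 9%; over-quota: 2,138 units at 17.5%.
Pro-rata value split: in-quota = $859,052.32 × 3,410/5,548 = $528,004.40; over-quota = $859,052.32 − $528,004.40 = $331,047.92.
In-quota duty = $528,004.40 × 9% = $47,520.40. Over-quota duty = $331,047.92 × 17.5% = $57,933.39.
Line duty = $47,520.40 + $57,933.39 = $105,453.79.
Line 2 (27.36, Meria, 85 liters, $1,149.20):
Base rate for 27.36 is 3%.
27.36 has an FTA preferential rate, but origin Meria is not Dureth; base rate stands.
Duty = $1,149.20 × 3% = $34.48.
Line 3 (70.19, Dureth, 2,766 units, $137,359.56):
Base rate for 70.19 is 25%.
Origin Dureth qualifies under the Galistan–Dureth agreement and 70.19 is covered: preferential rate 23.5% applies instead.
Duty = $137,359.56 × 23.5% = $32,279.50.
Line 4 (85.90, Casia, 3,438 kg, $55,798.74):
Base rate for 85.90 is 12.5%.
Additional duty on 85.90 from Casia: +59.6%. Applied ad valorem rate: 12.5% + 59.6% = 72.1%.
Duty = $55,798.74 × 72.1% = $40,230.89.
Total = $105,453.79 + $34.48 + $32,279.50 + $40,230.89 = $177,998.66.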